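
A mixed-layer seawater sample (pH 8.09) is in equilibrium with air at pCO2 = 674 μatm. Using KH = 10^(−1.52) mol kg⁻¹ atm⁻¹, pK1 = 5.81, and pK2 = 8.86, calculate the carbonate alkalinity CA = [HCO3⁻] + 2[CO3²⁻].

CA = 5.20 mmol/kg

[CO2*] = KH · pCO2 = 10^(−1.52) × 674×10^-6 = 2.035×10^-5 mol/kg
α₀ = 1/(1 + K1/[H⁺] + K1K2/[H⁺]²) = 1/(1 + 10^+2.28 + 10^+1.51) = 0.004466
DIC = [CO2*]/α₀ = 2.035×10^-5 / 0.004466 = 4.557 mmol/kg
CA = (α₁ + 2α₂)·DIC = (0.8510 + 2×0.1445) × 4.557 = 5.20 mmol/kg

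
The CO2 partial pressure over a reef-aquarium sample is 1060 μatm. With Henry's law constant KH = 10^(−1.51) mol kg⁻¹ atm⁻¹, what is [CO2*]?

KH = 10^(−1.51) = 3.090×10^-2 mol kg⁻¹ atm⁻¹
[CO2*] = KH · pCO2 = 3.090×10^-2 × 1060×10^-6 atm = 3.28×10^-5 mol/kg

[CO2*] = 32.8 μmol/kg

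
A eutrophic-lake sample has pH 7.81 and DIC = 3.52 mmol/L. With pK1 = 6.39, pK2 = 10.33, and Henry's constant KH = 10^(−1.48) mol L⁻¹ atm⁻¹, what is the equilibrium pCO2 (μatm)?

α₀ = 1 / (1 + K1/[H⁺] + K1K2/[H⁺]²) = 1 / (1 + 10^+1.42 + 10^-1.10)
   = 1 / (1 + 26.303 + 0.079433) = 1/27.382 = 0.03652
[CO2*] = α₀ × DIC = 0.03652 × 3.52 = 0.1286 mmol/L
pCO2 = [CO2*]/KH = 1.286×10^-4 / 3.311×10^-2 = 3880 μatm

pCO2 = 3880 μatm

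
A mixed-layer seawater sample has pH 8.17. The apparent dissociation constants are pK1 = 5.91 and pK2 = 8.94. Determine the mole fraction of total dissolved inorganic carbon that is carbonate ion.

α₂ = 1 / (1 + [H⁺]/K2 + [H⁺]²/(K1K2)) = 1 / (1 + 10^+0.77 + 10^-1.49)
   = 1 / (1 + 5.8884 + 0.032359) = 1/6.9208 = 0.1445

α₂ = 0.144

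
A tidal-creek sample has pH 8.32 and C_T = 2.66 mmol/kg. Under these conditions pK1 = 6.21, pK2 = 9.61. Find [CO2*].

[CO2*] = 19.5 μmol/kg

α₀ = 1 / (1 + K1/[H⁺] + K1K2/[H⁺]²) = 1 / (1 + 10^+2.11 + 10^+0.82)
   = 1 / (1 + 128.82 + 6.6069) = 1/136.43 = 0.007330
[CO2*] = α₀ × DIC = 0.007330 × 2.66 = 0.0195 mmol/kg = 19.5 μmol/kg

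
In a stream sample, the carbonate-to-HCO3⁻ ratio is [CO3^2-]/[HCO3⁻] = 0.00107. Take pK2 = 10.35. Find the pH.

pH = 7.38

From K2 = [H⁺][CO3^2-]/[HCO3⁻]:  pH = pK2 + log₁₀([CO3^2-]/[HCO3⁻])
log₁₀(0.00107) = -2.971
pH = 10.35 + (-2.971) = 7.38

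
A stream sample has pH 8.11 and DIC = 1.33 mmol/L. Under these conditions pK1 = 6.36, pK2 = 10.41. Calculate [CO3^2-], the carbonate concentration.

α₂ = 1 / (1 + [H⁺]/K2 + [H⁺]²/(K1K2)) = 1 / (1 + 10^+2.30 + 10^+0.55)
   = 1 / (1 + 199.53 + 3.5481) = 1/204.07 = 0.004900
[CO3²⁻] = α₂ × DIC = 0.004900 × 1.33 = 0.00652 mmol/L = 6.52 μmol/L

[CO3²⁻] = 6.52 μmol/L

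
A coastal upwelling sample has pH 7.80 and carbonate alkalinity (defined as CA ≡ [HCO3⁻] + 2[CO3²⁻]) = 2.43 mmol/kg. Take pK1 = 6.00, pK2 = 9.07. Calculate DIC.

DIC = 2.35 mmol/kg

CA = [HCO3⁻] + 2[CO3²⁻] = (α₁ + 2α₂)·DIC
At pH 7.80: [H⁺]/K1 = 10^-1.80 = 0.015849, K2/[H⁺] = 10^-1.27 = 0.053703
α₁ = 1/(1 + 0.015849 + 0.053703) = 1/1.0696 = 0.9350; α₂ = α₁·K2/[H⁺] = 0.05021
α₁ + 2α₂ = 1.0354
DIC = CA / (α₁ + 2α₂) = 2.43 / 1.0354 = 2.35 mmol/kg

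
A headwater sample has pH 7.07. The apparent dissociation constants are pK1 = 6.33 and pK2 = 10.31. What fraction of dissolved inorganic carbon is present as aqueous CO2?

α₀ = 1 / (1 + K1/[H⁺] + K1K2/[H⁺]²) = 1 / (1 + 10^+0.74 + 10^-2.50)
   = 1 / (1 + 5.4954 + 0.0031623) = 1/6.4986 = 0.1539

α₀ = 0.154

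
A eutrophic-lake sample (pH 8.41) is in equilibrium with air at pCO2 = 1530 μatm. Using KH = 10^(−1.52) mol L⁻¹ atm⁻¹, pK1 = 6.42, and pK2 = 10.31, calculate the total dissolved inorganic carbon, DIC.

DIC = 4.62 mmol/L

[CO2*] = KH · pCO2 = 10^(−1.52) × 1530×10^-6 = 4.621×10^-5 mol/L
α₀ = 1/(1 + K1/[H⁺] + K1K2/[H⁺]²) = 1/(1 + 10^+1.99 + 10^+0.09) = 0.01000
DIC = [CO2*]/α₀ = 4.621×10^-5 / 0.01000 = 4.62 mmol/L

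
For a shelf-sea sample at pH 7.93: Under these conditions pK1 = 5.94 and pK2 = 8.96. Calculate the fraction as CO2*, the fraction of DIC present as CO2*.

α₀ = 0.00927

α₀ = 1 / (1 + K1/[H⁺] + K1K2/[H⁺]²) = 1 / (1 + 10^+1.99 + 10^+0.96)
   = 1 / (1 + 97.724 + 9.1201) = 1/107.84 = 0.009273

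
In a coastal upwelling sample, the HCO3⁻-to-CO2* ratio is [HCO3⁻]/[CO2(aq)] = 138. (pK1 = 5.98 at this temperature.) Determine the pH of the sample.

From K1 = [H⁺][HCO3⁻]/[CO2(aq)]:  pH = pK1 + log₁₀([HCO3⁻]/[CO2(aq)])
log₁₀(138) = +2.140
pH = 5.98 + (+2.140) = 8.12

pH = 8.12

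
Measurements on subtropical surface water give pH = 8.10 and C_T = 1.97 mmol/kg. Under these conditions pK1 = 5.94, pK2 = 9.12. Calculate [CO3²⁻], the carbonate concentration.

α₂ = 1 / (1 + [H⁺]/K2 + [H⁺]²/(K1K2)) = 1 / (1 + 10^+1.02 + 10^-1.14)
   = 1 / (1 + 10.471 + 0.072444) = 1/11.544 = 0.08663
[CO3²⁻] = α₂ × DIC = 0.08663 × 1.97 = 0.171 mmol/kg

[CO3²⁻] = 0.171 mmol/kg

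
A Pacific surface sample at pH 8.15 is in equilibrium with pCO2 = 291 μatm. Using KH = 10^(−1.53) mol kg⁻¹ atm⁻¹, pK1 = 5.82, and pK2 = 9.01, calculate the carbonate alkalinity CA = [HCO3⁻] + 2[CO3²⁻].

[CO2*] = KH · pCO2 = 10^(−1.53) × 291×10^-6 = 8.588×10^-6 mol/kg
α₀ = 1/(1 + K1/[H⁺] + K1K2/[H⁺]²) = 1/(1 + 10^+2.33 + 10^+1.47) = 0.004093
DIC = [CO2*]/α₀ = 8.588×10^-6 / 0.004093 = 2.098 mmol/kg
CA = (α₁ + 2α₂)·DIC = (0.8751 + 2×0.1208) × 2.098 = 2.34 mmol/kg

CA = 2.34 mmol/kg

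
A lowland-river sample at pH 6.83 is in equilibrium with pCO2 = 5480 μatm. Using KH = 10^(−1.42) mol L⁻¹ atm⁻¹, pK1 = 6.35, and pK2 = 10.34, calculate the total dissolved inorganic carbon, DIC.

[CO2*] = KH · pCO2 = 10^(−1.42) × 5480×10^-6 = 2.083×10^-4 mol/L
α₀ = 1/(1 + K1/[H⁺] + K1K2/[H⁺]²) = 1/(1 + 10^+0.48 + 10^-3.03) = 0.2487
DIC = [CO2*]/α₀ = 2.083×10^-4 / 0.2487 = 0.838 mmol/L

DIC = 0.838 mmol/L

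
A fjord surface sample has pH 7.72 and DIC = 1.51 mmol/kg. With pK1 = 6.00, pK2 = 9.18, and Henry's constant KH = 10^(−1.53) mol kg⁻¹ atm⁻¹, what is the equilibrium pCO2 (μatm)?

α₀ = 1 / (1 + K1/[H⁺] + K1K2/[H⁺]²) = 1 / (1 + 10^+1.72 + 10^+0.26)
   = 1 / (1 + 52.481 + 1.8197) = 1/55.300 = 0.01808
[CO2*] = α₀ × DIC = 0.01808 × 1.51 = 0.02731 mmol/kg
pCO2 = [CO2*]/KH = 2.731×10^-5 / 2.951×10^-2 = 925 μatm

pCO2 = 925 μatm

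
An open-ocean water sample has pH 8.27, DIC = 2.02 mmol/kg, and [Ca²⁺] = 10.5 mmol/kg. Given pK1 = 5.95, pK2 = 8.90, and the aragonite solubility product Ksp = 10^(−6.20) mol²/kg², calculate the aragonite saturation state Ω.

α₂ = 1 / (1 + [H⁺]/K2 + [H⁺]²/(K1K2)) = 1 / (1 + 10^+0.63 + 10^-1.69)
   = 1 / (1 + 4.2658 + 0.020417) = 1/5.2862 = 0.1892
[CO3²⁻] = α₂ × DIC = 0.1892 × 2.02 = 0.3821 mmol/kg
Ksp = 10^(−6.20) = 6.310×10^-7
Ω = [Ca²⁺][CO3²⁻]/Ksp = (10.5×10^-3)(3.821×10^-4) / 6.310×10^-7 = 6.36

Ω = 6.36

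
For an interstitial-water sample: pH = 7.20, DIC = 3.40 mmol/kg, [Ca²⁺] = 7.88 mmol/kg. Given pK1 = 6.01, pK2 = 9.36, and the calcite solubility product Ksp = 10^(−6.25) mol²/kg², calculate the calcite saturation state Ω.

Ω = 0.308

α₂ = 1 / (1 + [H⁺]/K2 + [H⁺]²/(K1K2)) = 1 / (1 + 10^+2.16 + 10^+0.97)
   = 1 / (1 + 144.54 + 9.3325) = 1/154.88 = 0.006457
[CO3²⁻] = α₂ × DIC = 0.006457 × 3.40 = 0.02195 mmol/kg
Ksp = 10^(−6.25) = 5.623×10^-7
Ω = [Ca²⁺][CO3²⁻]/Ksp = (7.88×10^-3)(2.195×10^-5) / 5.623×10^-7 = 0.308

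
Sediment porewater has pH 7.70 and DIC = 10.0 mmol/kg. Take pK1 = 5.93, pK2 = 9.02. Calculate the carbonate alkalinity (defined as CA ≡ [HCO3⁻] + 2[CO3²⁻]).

CA = [HCO3⁻] + 2[CO3²⁻] = (α₁ + 2α₂)·DIC
At pH 7.70: [H⁺]/K1 = 10^-1.77 = 0.016982, K2/[H⁺] = 10^-1.32 = 0.047863
α₁ = 1/(1 + 0.016982 + 0.047863) = 1/1.0648 = 0.9391; α₂ = α₁·K2/[H⁺] = 0.04495
α₁ + 2α₂ = 1.0290
CA = 1.0290 × 10.0 = 10.3 mmol/kg

CA = 10.3 mmol/kg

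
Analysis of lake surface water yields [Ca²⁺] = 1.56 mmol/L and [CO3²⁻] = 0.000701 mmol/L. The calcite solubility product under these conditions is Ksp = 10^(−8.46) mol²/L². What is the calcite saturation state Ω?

Ksp = 10^(−8.46) = 3.467×10^-9
Ω = [Ca²⁺][CO3²⁻]/Ksp = (1.56×10^-3)(0.000701×10^-3) / 3.467×10^-9 = 0.315

Ω = 0.315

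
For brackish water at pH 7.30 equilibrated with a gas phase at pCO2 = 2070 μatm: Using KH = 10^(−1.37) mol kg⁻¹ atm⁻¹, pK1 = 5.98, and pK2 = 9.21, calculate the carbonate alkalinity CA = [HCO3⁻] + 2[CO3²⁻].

[CO2*] = KH · pCO2 = 10^(−1.37) × 2070×10^-6 = 8.830×10^-5 mol/kg
α₀ = 1/(1 + K1/[H⁺] + K1K2/[H⁺]²) = 1/(1 + 10^+1.32 + 10^-0.59) = 0.04515
DIC = [CO2*]/α₀ = 8.830×10^-5 / 0.04515 = 1.956 mmol/kg
CA = (α₁ + 2α₂)·DIC = (0.9432 + 2×0.01160) × 1.956 = 1.89 mmol/kg

CA = 1.89 mmol/kg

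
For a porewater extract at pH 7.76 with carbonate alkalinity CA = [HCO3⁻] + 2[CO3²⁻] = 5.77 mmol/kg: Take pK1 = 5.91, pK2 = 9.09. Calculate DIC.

CA = [HCO3⁻] + 2[CO3²⁻] = (α₁ + 2α₂)·DIC
At pH 7.76: [H⁺]/K1 = 10^-1.85 = 0.014125, K2/[H⁺] = 10^-1.33 = 0.046774
α₁ = 1/(1 + 0.014125 + 0.046774) = 1/1.0609 = 0.9426; α₂ = α₁·K2/[H⁺] = 0.04409
α₁ + 2α₂ = 1.0308
DIC = CA / (α₁ + 2α₂) = 5.77 / 1.0308 = 5.60 mmol/kg

DIC = 5.60 mmol/kg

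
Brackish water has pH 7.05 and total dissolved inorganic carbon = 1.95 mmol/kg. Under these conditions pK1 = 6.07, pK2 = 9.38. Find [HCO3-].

[HCO3⁻] = 1.76 mmol/kg

α₁ = 1 / (1 + [H⁺]/K1 + K2/[H⁺]) = 1 / (1 + 10^-0.98 + 10^-2.33)
   = 1 / (1 + 0.10471 + 0.0046774) = 1/1.1094 = 0.9014
[HCO3⁻] = α₁ × DIC = 0.9014 × 1.95 = 1.76 mmol/kg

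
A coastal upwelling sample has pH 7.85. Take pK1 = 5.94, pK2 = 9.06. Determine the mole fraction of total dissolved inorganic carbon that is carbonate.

α₂ = 1 / (1 + [H⁺]/K2 + [H⁺]²/(K1K2)) = 1 / (1 + 10^+1.21 + 10^-0.70)
   = 1 / (1 + 16.218 + 0.19953) = 1/17.418 = 0.05741

α₂ = 0.0574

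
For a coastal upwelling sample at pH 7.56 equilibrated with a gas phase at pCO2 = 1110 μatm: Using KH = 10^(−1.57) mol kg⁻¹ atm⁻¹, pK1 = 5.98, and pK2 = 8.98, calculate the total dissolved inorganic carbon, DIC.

DIC = 1.21 mmol/kg

[CO2*] = KH · pCO2 = 10^(−1.57) × 1110×10^-6 = 2.988×10^-5 mol/kg
α₀ = 1/(1 + K1/[H⁺] + K1K2/[H⁺]²) = 1/(1 + 10^+1.58 + 10^+0.16) = 0.02471
DIC = [CO2*]/α₀ = 2.988×10^-5 / 0.02471 = 1.21 mmol/kg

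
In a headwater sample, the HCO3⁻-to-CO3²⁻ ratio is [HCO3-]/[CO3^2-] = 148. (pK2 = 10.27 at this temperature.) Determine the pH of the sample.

From K2 = [H⁺][CO3^2-]/[HCO3-]:  pH = pK2 − log₁₀([HCO3-]/[CO3^2-])
log₁₀(148) = +2.170
pH = 10.27 − (+2.170) = 8.10

pH = 8.10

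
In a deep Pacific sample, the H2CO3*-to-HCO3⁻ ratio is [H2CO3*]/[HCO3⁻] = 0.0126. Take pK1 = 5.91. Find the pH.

From K1 = [H⁺][HCO3⁻]/[H2CO3*]:  pH = pK1 − log₁₀([H2CO3*]/[HCO3⁻])
log₁₀(0.0126) = -1.900
pH = 5.91 − (-1.900) = 7.81

pH = 7.81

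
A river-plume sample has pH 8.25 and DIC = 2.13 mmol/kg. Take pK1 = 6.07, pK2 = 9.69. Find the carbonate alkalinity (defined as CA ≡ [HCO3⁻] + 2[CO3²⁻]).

CA = [HCO3⁻] + 2[CO3²⁻] = (α₁ + 2α₂)·DIC
At pH 8.25: [H⁺]/K1 = 10^-2.18 = 0.0066069, K2/[H⁺] = 10^-1.44 = 0.036308
α₁ = 1/(1 + 0.0066069 + 0.036308) = 1/1.0429 = 0.9589; α₂ = α₁·K2/[H⁺] = 0.03481
α₁ + 2α₂ = 1.0285
CA = 1.0285 × 2.13 = 2.19 mmol/kg

CA = 2.19 mmol/kg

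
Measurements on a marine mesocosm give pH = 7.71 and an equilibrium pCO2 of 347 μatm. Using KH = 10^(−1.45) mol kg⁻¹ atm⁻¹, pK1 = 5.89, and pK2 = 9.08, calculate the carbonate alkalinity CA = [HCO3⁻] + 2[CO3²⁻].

[CO2*] = KH · pCO2 = 10^(−1.45) × 347×10^-6 = 1.231×10^-5 mol/kg
α₀ = 1/(1 + K1/[H⁺] + K1K2/[H⁺]²) = 1/(1 + 10^+1.82 + 10^+0.45) = 0.01431
DIC = [CO2*]/α₀ = 1.231×10^-5 / 0.01431 = 0.8605 mmol/kg
CA = (α₁ + 2α₂)·DIC = (0.9454 + 2×0.04033) × 0.8605 = 0.883 mmol/kg

CA = 0.883 mmol/kg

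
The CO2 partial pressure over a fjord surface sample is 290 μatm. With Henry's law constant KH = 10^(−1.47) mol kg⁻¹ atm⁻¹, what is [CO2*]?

KH = 10^(−1.47) = 3.388×10^-2 mol kg⁻¹ atm⁻¹
[CO2*] = KH · pCO2 = 3.388×10^-2 × 290×10^-6 atm = 9.83×10^-6 mol/kg

[CO2*] = 9.83 μmol/kg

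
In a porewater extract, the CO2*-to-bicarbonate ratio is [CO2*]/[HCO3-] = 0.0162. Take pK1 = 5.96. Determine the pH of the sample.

From K1 = [H⁺][HCO3-]/[CO2*]:  pH = pK1 − log₁₀([CO2*]/[HCO3-])
log₁₀(0.0162) = -1.790
pH = 5.96 − (-1.790) = 7.75

pH = 7.75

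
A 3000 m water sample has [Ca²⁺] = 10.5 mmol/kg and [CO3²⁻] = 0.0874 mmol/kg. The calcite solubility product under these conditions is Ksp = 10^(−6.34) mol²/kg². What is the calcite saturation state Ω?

Ω = 2.01

Ksp = 10^(−6.34) = 4.571×10^-7
Ω = [Ca²⁺][CO3²⁻]/Ksp = (10.5×10^-3)(0.0874×10^-3) / 4.571×10^-7 = 2.01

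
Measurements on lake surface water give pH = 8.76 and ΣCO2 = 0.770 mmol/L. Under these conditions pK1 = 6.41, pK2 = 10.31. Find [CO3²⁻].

[CO3²⁻] = 0.0210 mmol/L

α₂ = 1 / (1 + [H⁺]/K2 + [H⁺]²/(K1K2)) = 1 / (1 + 10^+1.55 + 10^-0.80)
   = 1 / (1 + 35.481 + 0.15849) = 1/36.640 = 0.02729
[CO3²⁻] = α₂ × DIC = 0.02729 × 0.770 = 0.0210 mmol/L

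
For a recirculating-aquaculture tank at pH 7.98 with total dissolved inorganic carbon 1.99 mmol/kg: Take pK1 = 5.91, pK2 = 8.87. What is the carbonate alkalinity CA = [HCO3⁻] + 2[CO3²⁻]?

CA = [HCO3⁻] + 2[CO3²⁻] = (α₁ + 2α₂)·DIC
At pH 7.98: [H⁺]/K1 = 10^-2.07 = 0.0085114, K2/[H⁺] = 10^-0.89 = 0.12882
α₁ = 1/(1 + 0.0085114 + 0.12882) = 1/1.1373 = 0.8792; α₂ = α₁·K2/[H⁺] = 0.1133
α₁ + 2α₂ = 1.1058
CA = 1.1058 × 1.99 = 2.20 mmol/kg

CA = 2.20 mmol/kg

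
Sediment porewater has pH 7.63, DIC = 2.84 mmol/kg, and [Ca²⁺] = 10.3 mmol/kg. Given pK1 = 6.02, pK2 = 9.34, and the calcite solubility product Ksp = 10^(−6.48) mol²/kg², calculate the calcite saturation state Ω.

Ω = 1.65

α₂ = 1 / (1 + [H⁺]/K2 + [H⁺]²/(K1K2)) = 1 / (1 + 10^+1.71 + 10^+0.10)
   = 1 / (1 + 51.286 + 1.2589) = 1/53.545 = 0.01868
[CO3²⁻] = α₂ × DIC = 0.01868 × 2.84 = 0.05304 mmol/kg
Ksp = 10^(−6.48) = 3.311×10^-7
Ω = [Ca²⁺][CO3²⁻]/Ksp = (10.3×10^-3)(5.304×10^-5) / 3.311×10^-7 = 1.65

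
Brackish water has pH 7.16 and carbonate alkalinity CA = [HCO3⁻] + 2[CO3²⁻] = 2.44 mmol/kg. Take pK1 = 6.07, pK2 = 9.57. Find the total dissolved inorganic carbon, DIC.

CA = [HCO3⁻] + 2[CO3²⁻] = (α₁ + 2α₂)·DIC
At pH 7.16: [H⁺]/K1 = 10^-1.09 = 0.081283, K2/[H⁺] = 10^-2.41 = 0.0038905
α₁ = 1/(1 + 0.081283 + 0.0038905) = 1/1.0852 = 0.9215; α₂ = α₁·K2/[H⁺] = 0.003585
α₁ + 2α₂ = 0.9287
DIC = CA / (α₁ + 2α₂) = 2.44 / 0.9287 = 2.63 mmol/kg

DIC = 2.63 mmol/kg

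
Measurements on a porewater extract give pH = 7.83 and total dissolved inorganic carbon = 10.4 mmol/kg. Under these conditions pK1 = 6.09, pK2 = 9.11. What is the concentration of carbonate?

α₂ = 1 / (1 + [H⁺]/K2 + [H⁺]²/(K1K2)) = 1 / (1 + 10^+1.28 + 10^-0.46)
   = 1 / (1 + 19.055 + 0.34674) = 1/20.401 = 0.04902
[CO3²⁻] = α₂ × DIC = 0.04902 × 10.4 = 0.510 mmol/kg

[CO3²⁻] = 0.510 mmol/kg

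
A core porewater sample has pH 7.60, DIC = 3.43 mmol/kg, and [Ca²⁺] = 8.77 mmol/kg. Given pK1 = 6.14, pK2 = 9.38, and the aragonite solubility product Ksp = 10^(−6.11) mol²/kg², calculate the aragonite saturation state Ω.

α₂ = 1 / (1 + [H⁺]/K2 + [H⁺]²/(K1K2)) = 1 / (1 + 10^+1.78 + 10^+0.32)
   = 1 / (1 + 60.256 + 2.0893) = 1/63.345 = 0.01579
[CO3²⁻] = α₂ × DIC = 0.01579 × 3.43 = 0.05415 mmol/kg
Ksp = 10^(−6.11) = 7.762×10^-7
Ω = [Ca²⁺][CO3²⁻]/Ksp = (8.77×10^-3)(5.415×10^-5) / 7.762×10^-7 = 0.612

Ω = 0.612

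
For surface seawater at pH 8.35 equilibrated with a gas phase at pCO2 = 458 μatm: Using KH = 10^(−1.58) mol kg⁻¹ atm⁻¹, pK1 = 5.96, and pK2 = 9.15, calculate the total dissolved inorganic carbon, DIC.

DIC = 3.44 mmol/kg

[CO2*] = KH · pCO2 = 10^(−1.58) × 458×10^-6 = 1.205×10^-5 mol/kg
α₀ = 1/(1 + K1/[H⁺] + K1K2/[H⁺]²) = 1/(1 + 10^+2.39 + 10^+1.59) = 0.003504
DIC = [CO2*]/α₀ = 1.205×10^-5 / 0.003504 = 3.44 mmol/kg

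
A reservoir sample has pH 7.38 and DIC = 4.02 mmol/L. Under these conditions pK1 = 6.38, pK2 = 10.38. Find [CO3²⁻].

α₂ = 1 / (1 + [H⁺]/K2 + [H⁺]²/(K1K2)) = 1 / (1 + 10^+3.00 + 10^+2.00)
   = 1 / (1 + 1000.0 + 100.00) = 1/1101.0 = 0.0009083
[CO3²⁻] = α₂ × DIC = 0.0009083 × 4.02 = 0.00365 mmol/L = 3.65 μmol/L

[CO3²⁻] = 3.65 μmol/L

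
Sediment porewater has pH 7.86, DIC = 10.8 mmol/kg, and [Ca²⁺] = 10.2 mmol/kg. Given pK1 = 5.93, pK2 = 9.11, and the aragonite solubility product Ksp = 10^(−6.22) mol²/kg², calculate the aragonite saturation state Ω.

Ω = 9.63

α₂ = 1 / (1 + [H⁺]/K2 + [H⁺]²/(K1K2)) = 1 / (1 + 10^+1.25 + 10^-0.68)
   = 1 / (1 + 17.783 + 0.20893) = 1/18.992 = 0.05265
[CO3²⁻] = α₂ × DIC = 0.05265 × 10.8 = 0.5687 mmol/kg
Ksp = 10^(−6.22) = 6.026×10^-7
Ω = [Ca²⁺][CO3²⁻]/Ksp = (10.2×10^-3)(5.687×10^-4) / 6.026×10^-7 = 9.63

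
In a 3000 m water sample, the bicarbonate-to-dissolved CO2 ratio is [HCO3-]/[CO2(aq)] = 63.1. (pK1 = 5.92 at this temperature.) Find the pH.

From K1 = [H⁺][HCO3-]/[CO2(aq)]:  pH = pK1 + log₁₀([HCO3-]/[CO2(aq)])
log₁₀(63.1) = +1.800
pH = 5.92 + (+1.800) = 7.72

pH = 7.72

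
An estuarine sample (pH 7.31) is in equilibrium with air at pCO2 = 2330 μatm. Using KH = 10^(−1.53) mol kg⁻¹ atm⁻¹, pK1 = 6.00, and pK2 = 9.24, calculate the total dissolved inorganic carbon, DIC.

DIC = 1.49 mmol/kg

[CO2*] = KH · pCO2 = 10^(−1.53) × 2330×10^-6 = 6.876×10^-5 mol/kg
α₀ = 1/(1 + K1/[H⁺] + K1K2/[H⁺]²) = 1/(1 + 10^+1.31 + 10^-0.62) = 0.04617
DIC = [CO2*]/α₀ = 6.876×10^-5 / 0.04617 = 1.49 mmol/kg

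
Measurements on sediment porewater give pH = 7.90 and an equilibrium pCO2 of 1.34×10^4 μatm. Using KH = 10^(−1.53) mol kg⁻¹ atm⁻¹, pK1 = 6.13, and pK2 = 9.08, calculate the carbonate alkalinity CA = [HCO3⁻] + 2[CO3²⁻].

CA = 26.4 mmol/kg

[CO2*] = KH · pCO2 = 10^(−1.53) × 1.34×10^4×10^-6 = 3.955×10^-4 mol/kg
α₀ = 1/(1 + K1/[H⁺] + K1K2/[H⁺]²) = 1/(1 + 10^+1.77 + 10^+0.59) = 0.01568
DIC = [CO2*]/α₀ = 3.955×10^-4 / 0.01568 = 25.22 mmol/kg
CA = (α₁ + 2α₂)·DIC = (0.9233 + 2×0.06100) × 25.22 = 26.4 mmol/kg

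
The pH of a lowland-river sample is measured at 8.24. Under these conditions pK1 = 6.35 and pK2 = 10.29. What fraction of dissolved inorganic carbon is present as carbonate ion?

α₂ = 0.00872

α₂ = 1 / (1 + [H⁺]/K2 + [H⁺]²/(K1K2)) = 1 / (1 + 10^+2.05 + 10^+0.16)
   = 1 / (1 + 112.20 + 1.4454) = 1/114.65 = 0.008722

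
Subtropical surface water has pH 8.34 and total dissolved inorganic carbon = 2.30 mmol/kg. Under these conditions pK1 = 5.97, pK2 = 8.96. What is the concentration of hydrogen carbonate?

[HCO3⁻] = 1.85 mmol/kg

α₁ = 1 / (1 + [H⁺]/K1 + K2/[H⁺]) = 1 / (1 + 10^-2.37 + 10^-0.62)
   = 1 / (1 + 0.0042658 + 0.23988) = 1/1.2441 = 0.8038
[HCO3⁻] = α₁ × DIC = 0.8038 × 2.30 = 1.85 mmol/kg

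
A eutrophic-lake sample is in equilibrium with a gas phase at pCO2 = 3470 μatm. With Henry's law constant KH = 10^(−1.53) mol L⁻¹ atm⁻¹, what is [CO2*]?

[CO2*] = 102 μmol/L

KH = 10^(−1.53) = 2.951×10^-2 mol L⁻¹ atm⁻¹
[CO2*] = KH · pCO2 = 2.951×10^-2 × 3470×10^-6 atm = 1.02×10^-4 mol/L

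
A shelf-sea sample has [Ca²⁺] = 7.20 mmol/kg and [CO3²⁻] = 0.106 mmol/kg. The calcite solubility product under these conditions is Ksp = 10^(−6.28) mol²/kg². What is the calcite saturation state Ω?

Ksp = 10^(−6.28) = 5.248×10^-7
Ω = [Ca²⁺][CO3²⁻]/Ksp = (7.20×10^-3)(0.106×10^-3) / 5.248×10^-7 = 1.45

Ω = 1.45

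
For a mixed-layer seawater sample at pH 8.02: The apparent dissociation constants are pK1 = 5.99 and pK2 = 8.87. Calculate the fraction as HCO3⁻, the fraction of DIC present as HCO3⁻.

α₁ = 1 / (1 + [H⁺]/K1 + K2/[H⁺]) = 1 / (1 + 10^-2.03 + 10^-0.85)
   = 1 / (1 + 0.0093325 + 0.14125) = 1/1.1506 = 0.8691

α₁ = 0.869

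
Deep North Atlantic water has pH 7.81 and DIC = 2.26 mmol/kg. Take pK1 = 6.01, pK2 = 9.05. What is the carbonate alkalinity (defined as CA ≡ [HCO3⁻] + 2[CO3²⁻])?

CA = [HCO3⁻] + 2[CO3²⁻] = (α₁ + 2α₂)·DIC
At pH 7.81: [H⁺]/K1 = 10^-1.80 = 0.015849, K2/[H⁺] = 10^-1.24 = 0.057544
α₁ = 1/(1 + 0.015849 + 0.057544) = 1/1.0734 = 0.9316; α₂ = α₁·K2/[H⁺] = 0.05361
α₁ + 2α₂ = 1.0388
CA = 1.0388 × 2.26 = 2.35 mmol/kg

CA = 2.35 mmol/kg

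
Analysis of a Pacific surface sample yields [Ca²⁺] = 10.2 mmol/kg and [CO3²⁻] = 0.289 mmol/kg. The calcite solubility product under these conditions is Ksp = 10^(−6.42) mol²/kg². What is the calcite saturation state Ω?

Ksp = 10^(−6.42) = 3.802×10^-7
Ω = [Ca²⁺][CO3²⁻]/Ksp = (10.2×10^-3)(0.289×10^-3) / 3.802×10^-7 = 7.75

Ω = 7.75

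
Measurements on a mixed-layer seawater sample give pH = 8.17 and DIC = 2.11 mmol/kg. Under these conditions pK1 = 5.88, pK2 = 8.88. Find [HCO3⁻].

[HCO3⁻] = 1.76 mmol/kg

α₁ = 1 / (1 + [H⁺]/K1 + K2/[H⁺]) = 1 / (1 + 10^-2.29 + 10^-0.71)
   = 1 / (1 + 0.0051286 + 0.19498) = 1/1.2001 = 0.8333
[HCO3⁻] = α₁ × DIC = 0.8333 × 2.11 = 1.76 mmol/kg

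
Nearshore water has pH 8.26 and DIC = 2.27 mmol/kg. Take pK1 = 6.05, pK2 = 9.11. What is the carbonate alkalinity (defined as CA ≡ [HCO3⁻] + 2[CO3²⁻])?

CA = [HCO3⁻] + 2[CO3²⁻] = (α₁ + 2α₂)·DIC
At pH 8.26: [H⁺]/K1 = 10^-2.21 = 0.0061660, K2/[H⁺] = 10^-0.85 = 0.14125
α₁ = 1/(1 + 0.0061660 + 0.14125) = 1/1.1474 = 0.8715; α₂ = α₁·K2/[H⁺] = 0.1231
α₁ + 2α₂ = 1.1177
CA = 1.1177 × 2.27 = 2.54 mmol/kg

CA = 2.54 mmol/kg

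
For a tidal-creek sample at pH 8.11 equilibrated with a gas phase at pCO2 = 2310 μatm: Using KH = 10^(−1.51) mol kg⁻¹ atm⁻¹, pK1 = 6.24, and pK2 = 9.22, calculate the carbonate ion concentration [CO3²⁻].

[CO3²⁻] = 0.411 mmol/kg

[CO2*] = KH · pCO2 = 10^(−1.51) × 2310×10^-6 = 7.139×10^-5 mol/kg
α₀ = 1/(1 + K1/[H⁺] + K1K2/[H⁺]²) = 1/(1 + 10^+1.87 + 10^+0.76) = 0.01236
DIC = [CO2*]/α₀ = 7.139×10^-5 / 0.01236 = 5.774 mmol/kg
[CO3²⁻] = α₂·DIC; α₂ = 0.07114, so [CO3²⁻] = 0.07114 × 5.774 = 0.411 mmol/kg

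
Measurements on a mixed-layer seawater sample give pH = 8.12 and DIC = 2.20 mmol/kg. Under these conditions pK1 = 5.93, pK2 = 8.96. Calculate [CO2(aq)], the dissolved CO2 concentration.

[CO2*] = 12.3 μmol/kg

α₀ = 1 / (1 + K1/[H⁺] + K1K2/[H⁺]²) = 1 / (1 + 10^+2.19 + 10^+1.35)
   = 1 / (1 + 154.88 + 22.387) = 1/178.27 = 0.005610
[CO2*] = α₀ × DIC = 0.005610 × 2.20 = 0.0123 mmol/kg = 12.3 μmol/kg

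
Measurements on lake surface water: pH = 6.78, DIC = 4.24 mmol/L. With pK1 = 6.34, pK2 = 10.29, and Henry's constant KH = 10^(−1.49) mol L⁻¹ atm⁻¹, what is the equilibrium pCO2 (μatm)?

pCO2 = 3.49×10^4 μatm

α₀ = 1 / (1 + K1/[H⁺] + K1K2/[H⁺]²) = 1 / (1 + 10^+0.44 + 10^-3.07)
   = 1 / (1 + 2.7542 + 0.00085114) = 1/3.7551 = 0.2663
[CO2*] = α₀ × DIC = 0.2663 × 4.24 = 1.129 mmol/L
pCO2 = [CO2*]/KH = 1.129×10^-3 / 3.236×10^-2 = 3.49×10^4 μatm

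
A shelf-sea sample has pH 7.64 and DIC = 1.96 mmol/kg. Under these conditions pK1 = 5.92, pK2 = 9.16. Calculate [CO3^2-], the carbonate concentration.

α₂ = 1 / (1 + [H⁺]/K2 + [H⁺]²/(K1K2)) = 1 / (1 + 10^+1.52 + 10^-0.20)
   = 1 / (1 + 33.113 + 0.63096) = 1/34.744 = 0.02878
[CO3²⁻] = α₂ × DIC = 0.02878 × 1.96 = 0.0564 mmol/kg

[CO3²⁻] = 0.0564 mmol/kg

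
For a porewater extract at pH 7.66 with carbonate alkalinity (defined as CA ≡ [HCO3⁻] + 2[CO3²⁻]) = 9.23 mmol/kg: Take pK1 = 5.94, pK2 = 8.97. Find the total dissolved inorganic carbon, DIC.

CA = [HCO3⁻] + 2[CO3²⁻] = (α₁ + 2α₂)·DIC
At pH 7.66: [H⁺]/K1 = 10^-1.72 = 0.019055, K2/[H⁺] = 10^-1.31 = 0.048978
α₁ = 1/(1 + 0.019055 + 0.048978) = 1/1.0680 = 0.9363; α₂ = α₁·K2/[H⁺] = 0.04586
α₁ + 2α₂ = 1.0280
DIC = CA / (α₁ + 2α₂) = 9.23 / 1.0280 = 8.98 mmol/kg

DIC = 8.98 mmol/kg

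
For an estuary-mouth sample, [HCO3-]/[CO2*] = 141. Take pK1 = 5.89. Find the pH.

From K1 = [H⁺][HCO3-]/[CO2*]:  pH = pK1 + log₁₀([HCO3-]/[CO2*])
log₁₀(141) = +2.149
pH = 5.89 + (+2.149) = 8.04

pH = 8.04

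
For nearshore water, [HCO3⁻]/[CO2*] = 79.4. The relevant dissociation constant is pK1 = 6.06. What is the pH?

pH = 7.96

From K1 = [H⁺][HCO3⁻]/[CO2*]:  pH = pK1 + log₁₀([HCO3⁻]/[CO2*])
log₁₀(79.4) = +1.900
pH = 6.06 + (+1.900) = 7.96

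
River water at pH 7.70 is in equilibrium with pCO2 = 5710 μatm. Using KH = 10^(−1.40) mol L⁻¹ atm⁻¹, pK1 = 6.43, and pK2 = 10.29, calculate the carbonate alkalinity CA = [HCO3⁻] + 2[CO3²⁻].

[CO2*] = KH · pCO2 = 10^(−1.40) × 5710×10^-6 = 2.273×10^-4 mol/L
α₀ = 1/(1 + K1/[H⁺] + K1K2/[H⁺]²) = 1/(1 + 10^+1.27 + 10^-1.32) = 0.05084
DIC = [CO2*]/α₀ = 2.273×10^-4 / 0.05084 = 4.471 mmol/L
CA = (α₁ + 2α₂)·DIC = (0.9467 + 2×0.002433) × 4.471 = 4.25 mmol/L

CA = 4.25 mmol/L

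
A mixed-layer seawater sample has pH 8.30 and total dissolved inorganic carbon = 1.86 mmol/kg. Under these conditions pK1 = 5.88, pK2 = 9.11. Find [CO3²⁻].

[CO3²⁻] = 0.249 mmol/kg

α₂ = 1 / (1 + [H⁺]/K2 + [H⁺]²/(K1K2)) = 1 / (1 + 10^+0.81 + 10^-1.61)
   = 1 / (1 + 6.4565 + 0.024547) = 1/7.4811 = 0.1337
[CO3²⁻] = α₂ × DIC = 0.1337 × 1.86 = 0.249 mmol/kg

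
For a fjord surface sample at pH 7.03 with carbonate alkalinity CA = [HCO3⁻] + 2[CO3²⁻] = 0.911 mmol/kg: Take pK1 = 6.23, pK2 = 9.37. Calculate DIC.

DIC = 1.05 mmol/kg

CA = [HCO3⁻] + 2[CO3²⁻] = (α₁ + 2α₂)·DIC
At pH 7.03: [H⁺]/K1 = 10^-0.80 = 0.15849, K2/[H⁺] = 10^-2.34 = 0.0045709
α₁ = 1/(1 + 0.15849 + 0.0045709) = 1/1.1631 = 0.8598; α₂ = α₁·K2/[H⁺] = 0.003930
α₁ + 2α₂ = 0.8677
DIC = CA / (α₁ + 2α₂) = 0.911 / 0.8677 = 1.05 mmol/kg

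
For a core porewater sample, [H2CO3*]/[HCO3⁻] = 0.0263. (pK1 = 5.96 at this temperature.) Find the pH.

pH = 7.54

From K1 = [H⁺][HCO3⁻]/[H2CO3*]:  pH = pK1 − log₁₀([H2CO3*]/[HCO3⁻])
log₁₀(0.0263) = -1.580
pH = 5.96 − (-1.580) = 7.54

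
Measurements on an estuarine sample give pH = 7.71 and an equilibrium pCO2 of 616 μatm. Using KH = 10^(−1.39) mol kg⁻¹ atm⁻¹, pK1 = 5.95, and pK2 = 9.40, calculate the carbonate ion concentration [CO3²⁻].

[CO2*] = KH · pCO2 = 10^(−1.39) × 616×10^-6 = 2.509×10^-5 mol/kg
α₀ = 1/(1 + K1/[H⁺] + K1K2/[H⁺]²) = 1/(1 + 10^+1.76 + 10^+0.07) = 0.01675
DIC = [CO2*]/α₀ = 2.509×10^-5 / 0.01675 = 1.499 mmol/kg
[CO3²⁻] = α₂·DIC; α₂ = 0.01967, so [CO3²⁻] = 0.01967 × 1.499 = 0.0295 mmol/kg

[CO3²⁻] = 0.0295 mmol/kg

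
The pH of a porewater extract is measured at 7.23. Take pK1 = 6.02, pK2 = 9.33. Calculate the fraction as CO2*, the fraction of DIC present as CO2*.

α₀ = 0.0576

α₀ = 1 / (1 + K1/[H⁺] + K1K2/[H⁺]²) = 1 / (1 + 10^+1.21 + 10^-0.89)
   = 1 / (1 + 16.218 + 0.12882) = 1/17.347 = 0.05765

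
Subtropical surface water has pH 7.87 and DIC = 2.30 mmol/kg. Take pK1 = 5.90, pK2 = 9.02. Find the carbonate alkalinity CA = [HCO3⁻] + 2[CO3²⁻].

CA = [HCO3⁻] + 2[CO3²⁻] = (α₁ + 2α₂)·DIC
At pH 7.87: [H⁺]/K1 = 10^-1.97 = 0.010715, K2/[H⁺] = 10^-1.15 = 0.070795
α₁ = 1/(1 + 0.010715 + 0.070795) = 1/1.0815 = 0.9246; α₂ = α₁·K2/[H⁺] = 0.06546
α₁ + 2α₂ = 1.0556
CA = 1.0556 × 2.30 = 2.43 mmol/kg

CA = 2.43 mmol/kg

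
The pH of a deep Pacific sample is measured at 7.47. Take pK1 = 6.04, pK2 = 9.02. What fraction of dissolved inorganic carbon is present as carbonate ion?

α₂ = 0.0265

α₂ = 1 / (1 + [H⁺]/K2 + [H⁺]²/(K1K2)) = 1 / (1 + 10^+1.55 + 10^+0.12)
   = 1 / (1 + 35.481 + 1.3183) = 1/37.800 = 0.02646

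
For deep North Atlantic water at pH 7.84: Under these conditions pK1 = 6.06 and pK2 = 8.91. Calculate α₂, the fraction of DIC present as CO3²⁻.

α₂ = 0.0773

α₂ = 1 / (1 + [H⁺]/K2 + [H⁺]²/(K1K2)) = 1 / (1 + 10^+1.07 + 10^-0.71)
   = 1 / (1 + 11.749 + 0.19498) = 1/12.944 = 0.07726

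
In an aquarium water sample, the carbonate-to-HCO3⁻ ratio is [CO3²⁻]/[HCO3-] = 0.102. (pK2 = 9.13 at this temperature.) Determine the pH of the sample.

pH = 8.14

From K2 = [H⁺][CO3²⁻]/[HCO3-]:  pH = pK2 + log₁₀([CO3²⁻]/[HCO3-])
log₁₀(0.102) = -0.991
pH = 9.13 + (-0.991) = 8.14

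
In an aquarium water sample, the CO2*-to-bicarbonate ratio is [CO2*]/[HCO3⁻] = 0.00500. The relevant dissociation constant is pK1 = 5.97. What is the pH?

From K1 = [H⁺][HCO3⁻]/[CO2*]:  pH = pK1 − log₁₀([CO2*]/[HCO3⁻])
log₁₀(0.00500) = -2.301
pH = 5.97 − (-2.301) = 8.27

pH = 8.27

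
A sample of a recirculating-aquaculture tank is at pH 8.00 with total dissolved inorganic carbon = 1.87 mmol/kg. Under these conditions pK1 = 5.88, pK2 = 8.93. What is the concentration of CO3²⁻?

α₂ = 1 / (1 + [H⁺]/K2 + [H⁺]²/(K1K2)) = 1 / (1 + 10^+0.93 + 10^-1.19)
   = 1 / (1 + 8.5114 + 0.064565) = 1/9.5759 = 0.1044
[CO3²⁻] = α₂ × DIC = 0.1044 × 1.87 = 0.195 mmol/kg

[CO3²⁻] = 0.195 mmol/kg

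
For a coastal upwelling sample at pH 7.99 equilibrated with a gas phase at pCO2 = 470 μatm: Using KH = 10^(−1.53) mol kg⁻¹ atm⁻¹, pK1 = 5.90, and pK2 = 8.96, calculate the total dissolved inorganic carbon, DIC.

DIC = 1.90 mmol/kg

[CO2*] = KH · pCO2 = 10^(−1.53) × 470×10^-6 = 1.387×10^-5 mol/kg
α₀ = 1/(1 + K1/[H⁺] + K1K2/[H⁺]²) = 1/(1 + 10^+2.09 + 10^+1.12) = 0.007288
DIC = [CO2*]/α₀ = 1.387×10^-5 / 0.007288 = 1.90 mmol/kg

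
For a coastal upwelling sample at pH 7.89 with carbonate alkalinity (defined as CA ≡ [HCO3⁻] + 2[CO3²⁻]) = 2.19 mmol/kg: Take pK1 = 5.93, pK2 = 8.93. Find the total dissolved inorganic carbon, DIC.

DIC = 2.04 mmol/kg

CA = [HCO3⁻] + 2[CO3²⁻] = (α₁ + 2α₂)·DIC
At pH 7.89: [H⁺]/K1 = 10^-1.96 = 0.010965, K2/[H⁺] = 10^-1.04 = 0.091201
α₁ = 1/(1 + 0.010965 + 0.091201) = 1/1.1022 = 0.9073; α₂ = α₁·K2/[H⁺] = 0.08275
α₁ + 2α₂ = 1.0728
DIC = CA / (α₁ + 2α₂) = 2.19 / 1.0728 = 2.04 mmol/kg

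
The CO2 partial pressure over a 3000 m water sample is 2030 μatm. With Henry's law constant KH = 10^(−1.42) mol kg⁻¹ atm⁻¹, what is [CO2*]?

KH = 10^(−1.42) = 3.802×10^-2 mol kg⁻¹ atm⁻¹
[CO2*] = KH · pCO2 = 3.802×10^-2 × 2030×10^-6 atm = 7.72×10^-5 mol/kg

[CO2*] = 77.2 μmol/kg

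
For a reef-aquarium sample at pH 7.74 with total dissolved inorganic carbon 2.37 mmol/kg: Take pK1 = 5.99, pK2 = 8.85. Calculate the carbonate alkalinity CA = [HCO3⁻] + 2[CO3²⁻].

CA = [HCO3⁻] + 2[CO3²⁻] = (α₁ + 2α₂)·DIC
At pH 7.74: [H⁺]/K1 = 10^-1.75 = 0.017783, K2/[H⁺] = 10^-1.11 = 0.077625
α₁ = 1/(1 + 0.017783 + 0.077625) = 1/1.0954 = 0.9129; α₂ = α₁·K2/[H⁺] = 0.07086
α₁ + 2α₂ = 1.0546
CA = 1.0546 × 2.37 = 2.50 mmol/kg

CA = 2.50 mmol/kg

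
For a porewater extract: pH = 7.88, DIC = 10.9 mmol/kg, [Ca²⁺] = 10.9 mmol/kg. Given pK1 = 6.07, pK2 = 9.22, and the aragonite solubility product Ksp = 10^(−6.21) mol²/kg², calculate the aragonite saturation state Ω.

Ω = 8.30

α₂ = 1 / (1 + [H⁺]/K2 + [H⁺]²/(K1K2)) = 1 / (1 + 10^+1.34 + 10^-0.47)
   = 1 / (1 + 21.878 + 0.33884) = 1/23.216 = 0.04307
[CO3²⁻] = α₂ × DIC = 0.04307 × 10.9 = 0.4695 mmol/kg
Ksp = 10^(−6.21) = 6.166×10^-7
Ω = [Ca²⁺][CO3²⁻]/Ksp = (10.9×10^-3)(4.695×10^-4) / 6.166×10^-7 = 8.30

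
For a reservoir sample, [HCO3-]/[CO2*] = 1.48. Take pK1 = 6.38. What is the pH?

From K1 = [H⁺][HCO3-]/[CO2*]:  pH = pK1 + log₁₀([HCO3-]/[CO2*])
log₁₀(1.48) = +0.170
pH = 6.38 + (+0.170) = 6.55

pH = 6.55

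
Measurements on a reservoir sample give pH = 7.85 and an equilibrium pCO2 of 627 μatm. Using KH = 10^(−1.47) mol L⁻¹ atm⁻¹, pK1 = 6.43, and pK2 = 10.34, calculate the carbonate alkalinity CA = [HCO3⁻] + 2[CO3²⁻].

CA = 0.562 mmol/L

[CO2*] = KH · pCO2 = 10^(−1.47) × 627×10^-6 = 2.125×10^-5 mol/L
α₀ = 1/(1 + K1/[H⁺] + K1K2/[H⁺]²) = 1/(1 + 10^+1.42 + 10^-1.07) = 0.03651
DIC = [CO2*]/α₀ = 2.125×10^-5 / 0.03651 = 0.5819 mmol/L
CA = (α₁ + 2α₂)·DIC = (0.9604 + 2×0.003108) × 0.5819 = 0.562 mmol/L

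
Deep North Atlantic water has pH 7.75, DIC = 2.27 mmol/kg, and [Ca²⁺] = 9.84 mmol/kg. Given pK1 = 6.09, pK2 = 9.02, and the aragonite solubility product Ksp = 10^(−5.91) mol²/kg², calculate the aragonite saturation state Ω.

α₂ = 1 / (1 + [H⁺]/K2 + [H⁺]²/(K1K2)) = 1 / (1 + 10^+1.27 + 10^-0.39)
   = 1 / (1 + 18.621 + 0.40738) = 1/20.028 = 0.04993
[CO3²⁻] = α₂ × DIC = 0.04993 × 2.27 = 0.1133 mmol/kg
Ksp = 10^(−5.91) = 1.230×10^-6
Ω = [Ca²⁺][CO3²⁻]/Ksp = (9.84×10^-3)(1.133×10^-4) / 1.230×10^-6 = 0.907

Ω = 0.907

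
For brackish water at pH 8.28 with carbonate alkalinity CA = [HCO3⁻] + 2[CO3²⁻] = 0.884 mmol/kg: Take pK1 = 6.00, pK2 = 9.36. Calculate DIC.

DIC = 0.825 mmol/kg

CA = [HCO3⁻] + 2[CO3²⁻] = (α₁ + 2α₂)·DIC
At pH 8.28: [H⁺]/K1 = 10^-2.28 = 0.0052481, K2/[H⁺] = 10^-1.08 = 0.083176
α₁ = 1/(1 + 0.0052481 + 0.083176) = 1/1.0884 = 0.9188; α₂ = α₁·K2/[H⁺] = 0.07642
α₁ + 2α₂ = 1.0716
DIC = CA / (α₁ + 2α₂) = 0.884 / 1.0716 = 0.825 mmol/kg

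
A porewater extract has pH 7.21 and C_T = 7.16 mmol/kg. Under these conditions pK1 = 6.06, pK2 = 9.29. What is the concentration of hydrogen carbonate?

α₁ = 1 / (1 + [H⁺]/K1 + K2/[H⁺]) = 1 / (1 + 10^-1.15 + 10^-2.08)
   = 1 / (1 + 0.070795 + 0.0083176) = 1/1.0791 = 0.9267
[HCO3⁻] = α₁ × DIC = 0.9267 × 7.16 = 6.64 mmol/kg

[HCO3⁻] = 6.64 mmol/kg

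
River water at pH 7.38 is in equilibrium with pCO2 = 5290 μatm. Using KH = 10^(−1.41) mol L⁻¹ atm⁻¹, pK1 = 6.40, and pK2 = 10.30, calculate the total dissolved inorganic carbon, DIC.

DIC = 2.17 mmol/L

[CO2*] = KH · pCO2 = 10^(−1.41) × 5290×10^-6 = 2.058×10^-4 mol/L
α₀ = 1/(1 + K1/[H⁺] + K1K2/[H⁺]²) = 1/(1 + 10^+0.98 + 10^-1.94) = 0.09468
DIC = [CO2*]/α₀ = 2.058×10^-4 / 0.09468 = 2.17 mmol/L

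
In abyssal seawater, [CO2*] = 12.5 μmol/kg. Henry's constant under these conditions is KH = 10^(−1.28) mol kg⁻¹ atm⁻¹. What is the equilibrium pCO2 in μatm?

pCO2 = 238 μatm

KH = 10^(−1.28) = 5.248×10^-2 mol kg⁻¹ atm⁻¹
pCO2 = [CO2*]/KH = 12.5×10^-6 / 5.248×10^-2 = 2.38×10^-4 atm = 238 μatm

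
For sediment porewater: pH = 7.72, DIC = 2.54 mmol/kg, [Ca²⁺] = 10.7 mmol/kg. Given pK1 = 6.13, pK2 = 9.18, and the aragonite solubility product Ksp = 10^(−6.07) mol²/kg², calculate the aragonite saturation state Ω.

α₂ = 1 / (1 + [H⁺]/K2 + [H⁺]²/(K1K2)) = 1 / (1 + 10^+1.46 + 10^-0.13)
   = 1 / (1 + 28.840 + 0.74131) = 1/30.582 = 0.03270
[CO3²⁻] = α₂ × DIC = 0.03270 × 2.54 = 0.08306 mmol/kg
Ksp = 10^(−6.07) = 8.511×10^-7
Ω = [Ca²⁺][CO3²⁻]/Ksp = (10.7×10^-3)(8.306×10^-5) / 8.511×10^-7 = 1.04

Ω = 1.04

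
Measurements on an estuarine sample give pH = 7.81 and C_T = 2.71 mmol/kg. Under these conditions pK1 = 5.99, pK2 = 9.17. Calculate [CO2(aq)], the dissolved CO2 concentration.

α₀ = 1 / (1 + K1/[H⁺] + K1K2/[H⁺]²) = 1 / (1 + 10^+1.82 + 10^+0.46)
   = 1 / (1 + 66.069 + 2.8840) = 1/69.953 = 0.01430
[CO2*] = α₀ × DIC = 0.01430 × 2.71 = 0.0387 mmol/kg

[CO2*] = 0.0387 mmol/kg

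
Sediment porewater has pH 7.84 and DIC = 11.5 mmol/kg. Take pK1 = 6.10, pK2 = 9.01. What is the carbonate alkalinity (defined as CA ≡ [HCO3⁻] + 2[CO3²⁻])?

CA = 12.0 mmol/kg

CA = [HCO3⁻] + 2[CO3²⁻] = (α₁ + 2α₂)·DIC
At pH 7.84: [H⁺]/K1 = 10^-1.74 = 0.018197, K2/[H⁺] = 10^-1.17 = 0.067608
α₁ = 1/(1 + 0.018197 + 0.067608) = 1/1.0858 = 0.9210; α₂ = α₁·K2/[H⁺] = 0.06227
α₁ + 2α₂ = 1.0455
CA = 1.0455 × 11.5 = 12.0 mmol/kg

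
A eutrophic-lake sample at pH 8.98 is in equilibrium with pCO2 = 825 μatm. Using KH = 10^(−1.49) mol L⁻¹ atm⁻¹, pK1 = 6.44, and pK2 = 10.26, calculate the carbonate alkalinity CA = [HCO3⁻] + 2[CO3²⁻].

CA = 10.2 mmol/L

[CO2*] = KH · pCO2 = 10^(−1.49) × 825×10^-6 = 2.670×10^-5 mol/L
α₀ = 1/(1 + K1/[H⁺] + K1K2/[H⁺]²) = 1/(1 + 10^+2.54 + 10^+1.26) = 0.002733
DIC = [CO2*]/α₀ = 2.670×10^-5 / 0.002733 = 9.769 mmol/L
CA = (α₁ + 2α₂)·DIC = (0.9475 + 2×0.04973) × 9.769 = 10.2 mmol/L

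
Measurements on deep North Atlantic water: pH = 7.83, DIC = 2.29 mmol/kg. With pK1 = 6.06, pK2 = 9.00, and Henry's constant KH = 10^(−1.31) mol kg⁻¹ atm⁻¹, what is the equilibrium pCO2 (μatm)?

α₀ = 1 / (1 + K1/[H⁺] + K1K2/[H⁺]²) = 1 / (1 + 10^+1.77 + 10^+0.60)
   = 1 / (1 + 58.884 + 3.9811) = 1/63.865 = 0.01566
[CO2*] = α₀ × DIC = 0.01566 × 2.29 = 0.03586 mmol/kg
pCO2 = [CO2*]/KH = 3.586×10^-5 / 4.898×10^-2 = 732 μatm

pCO2 = 732 μatm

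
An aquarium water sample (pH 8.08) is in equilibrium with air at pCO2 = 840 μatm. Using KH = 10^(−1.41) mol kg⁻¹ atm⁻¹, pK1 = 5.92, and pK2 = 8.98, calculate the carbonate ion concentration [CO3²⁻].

[CO2*] = KH · pCO2 = 10^(−1.41) × 840×10^-6 = 3.268×10^-5 mol/kg
α₀ = 1/(1 + K1/[H⁺] + K1K2/[H⁺]²) = 1/(1 + 10^+2.16 + 10^+1.26) = 0.006107
DIC = [CO2*]/α₀ = 3.268×10^-5 / 0.006107 = 5.351 mmol/kg
[CO3²⁻] = α₂·DIC; α₂ = 0.1111, so [CO3²⁻] = 0.1111 × 5.351 = 0.595 mmol/kg

[CO3²⁻] = 0.595 mmol/kg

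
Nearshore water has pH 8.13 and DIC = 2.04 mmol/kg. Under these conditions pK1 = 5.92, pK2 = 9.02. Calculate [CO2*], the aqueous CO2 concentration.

[CO2*] = 11.1 μmol/kg

α₀ = 1 / (1 + K1/[H⁺] + K1K2/[H⁺]²) = 1 / (1 + 10^+2.21 + 10^+1.32)
   = 1 / (1 + 162.18 + 20.893) = 1/184.07 = 0.005433
[CO2*] = α₀ × DIC = 0.005433 × 2.04 = 0.0111 mmol/kg = 11.1 μmol/kg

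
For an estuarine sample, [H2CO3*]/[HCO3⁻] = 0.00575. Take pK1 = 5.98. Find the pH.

From K1 = [H⁺][HCO3⁻]/[H2CO3*]:  pH = pK1 − log₁₀([H2CO3*]/[HCO3⁻])
log₁₀(0.00575) = -2.240
pH = 5.98 − (-2.240) = 8.22

pH = 8.22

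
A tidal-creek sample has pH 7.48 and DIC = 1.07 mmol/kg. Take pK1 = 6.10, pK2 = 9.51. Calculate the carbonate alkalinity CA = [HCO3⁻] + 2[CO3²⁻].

CA = 1.04 mmol/kg

CA = [HCO3⁻] + 2[CO3²⁻] = (α₁ + 2α₂)·DIC
At pH 7.48: [H⁺]/K1 = 10^-1.38 = 0.041687, K2/[H⁺] = 10^-2.03 = 0.0093325
α₁ = 1/(1 + 0.041687 + 0.0093325) = 1/1.0510 = 0.9515; α₂ = α₁·K2/[H⁺] = 0.008880
α₁ + 2α₂ = 0.9692
CA = 0.9692 × 1.07 = 1.04 mmol/kg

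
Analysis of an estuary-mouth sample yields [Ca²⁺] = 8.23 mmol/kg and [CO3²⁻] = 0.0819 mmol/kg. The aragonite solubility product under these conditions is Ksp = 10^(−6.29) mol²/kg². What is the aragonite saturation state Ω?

Ω = 1.31

Ksp = 10^(−6.29) = 5.129×10^-7
Ω = [Ca²⁺][CO3²⁻]/Ksp = (8.23×10^-3)(0.0819×10^-3) / 5.129×10^-7 = 1.31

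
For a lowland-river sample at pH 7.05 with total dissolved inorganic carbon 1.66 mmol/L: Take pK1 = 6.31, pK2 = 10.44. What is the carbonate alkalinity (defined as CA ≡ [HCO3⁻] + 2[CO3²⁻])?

CA = [HCO3⁻] + 2[CO3²⁻] = (α₁ + 2α₂)·DIC
At pH 7.05: [H⁺]/K1 = 10^-0.74 = 0.18197, K2/[H⁺] = 10^-3.39 = 0.00040738
α₁ = 1/(1 + 0.18197 + 0.00040738) = 1/1.1824 = 0.8458; α₂ = α₁·K2/[H⁺] = 0.0003445
α₁ + 2α₂ = 0.8464
CA = 0.8464 × 1.66 = 1.41 mmol/L

CA = 1.41 mmol/L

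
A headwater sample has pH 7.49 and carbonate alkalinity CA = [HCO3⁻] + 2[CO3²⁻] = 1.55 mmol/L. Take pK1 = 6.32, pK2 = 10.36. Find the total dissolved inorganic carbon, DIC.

DIC = 1.65 mmol/L

CA = [HCO3⁻] + 2[CO3²⁻] = (α₁ + 2α₂)·DIC
At pH 7.49: [H⁺]/K1 = 10^-1.17 = 0.067608, K2/[H⁺] = 10^-2.87 = 0.0013490
α₁ = 1/(1 + 0.067608 + 0.0013490) = 1/1.0690 = 0.9355; α₂ = α₁·K2/[H⁺] = 0.001262
α₁ + 2α₂ = 0.9380
DIC = CA / (α₁ + 2α₂) = 1.55 / 0.9380 = 1.65 mmol/L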